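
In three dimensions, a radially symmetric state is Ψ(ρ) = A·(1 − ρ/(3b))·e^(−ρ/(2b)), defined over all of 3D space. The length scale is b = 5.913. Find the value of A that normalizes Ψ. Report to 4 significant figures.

A ≈ 0.02403

Require ∫ |Ψ|² 4πρ² dρ = 1 over the whole domain.
In 3D with spherical symmetry the volume element is 4πρ² dρ.
Recall ∫₀^∞ ρ^m e^(−ρ/β) dρ = m!·β^(m+1), carrying out the integral gives A² · 8·π·b^3/3.
Plugging in b = 5.913 yields A = 0.024029.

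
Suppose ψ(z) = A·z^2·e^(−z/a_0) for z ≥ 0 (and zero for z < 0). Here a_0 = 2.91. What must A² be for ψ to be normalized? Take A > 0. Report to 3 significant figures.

Require ∫ |ψ|² dz = 1 over the whole domain.
Recall ∫₀^∞ z^m e^(−z/β) dz = m!·β^(m+1), with ψ = A·z^2·e^(−z/a_0), the integral evaluates to A²·[3·a_0^5/4].
Plugging in a_0 = 2.91 yields A = 0.07993.

A^2 ≈ 0.00639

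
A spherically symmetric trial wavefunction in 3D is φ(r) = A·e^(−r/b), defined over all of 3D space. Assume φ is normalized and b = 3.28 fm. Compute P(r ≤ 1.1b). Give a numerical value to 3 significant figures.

P ≈ 0.377

Integrate the radial probability density 4πr²|φ|² over r ≤ 1.1b.
A² is fixed by ∫₀^∞ 4πr²|φ|² dr = 1, i.e. A² = (π·b^3)^(−1).
In terms of u = r/b (A², 4π and the length scale all cancel between numerator and denominator), P = [∫_{0}^{1.1} u^2·e^(-2·u) du] / [∫_{0}^{∞} u^2·e^(-2·u) du].
With ∫ u^2·e^(-2·u) du = -(2·u^2 + 2·u + 1)·e^(-2·u)/4 + C, the region integral is 1/4 - 281·e^(-11/5)/200 and the full one is 1/4.
Taking the ratio yields P = 0.3773.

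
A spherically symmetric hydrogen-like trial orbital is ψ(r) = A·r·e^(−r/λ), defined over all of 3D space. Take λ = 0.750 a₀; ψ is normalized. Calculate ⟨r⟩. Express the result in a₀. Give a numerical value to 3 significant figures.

⟨r⟩ ≈ 1.88 a₀

By definition ⟨r⟩ = ∫ r |ψ(r)|² 4πr² dr.
With ∫₀^∞ r^5 e^(−αr) dr = 5!/α^6, evaluating both integrals, ⟨r⟩ = 5·λ/2.
Putting λ = 0.750 gives 1.875.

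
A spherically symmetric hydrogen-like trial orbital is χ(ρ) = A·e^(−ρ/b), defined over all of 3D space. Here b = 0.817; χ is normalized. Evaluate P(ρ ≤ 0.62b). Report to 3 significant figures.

P ≈ 0.129

Integrate the radial probability density 4πρ²|χ|² over ρ ≤ 0.62b.
Normalization gives A² = 1/(π·b^3).
In terms of u = ρ/b (A², 4π and the length scale all cancel between numerator and denominator), P = [∫_{0}^{0.62} u^2·e^(-2·u) du] / [∫_{0}^{∞} u^2·e^(-2·u) du].
With ∫ u^2·e^(-2·u) du = -(2·u^2 + 2·u + 1)·e^(-2·u)/4 + C, the region integral is 1/4 - 3761·e^(-31/25)/5000 and the full one is 1/4.
Taking the ratio yields P = 0.1293.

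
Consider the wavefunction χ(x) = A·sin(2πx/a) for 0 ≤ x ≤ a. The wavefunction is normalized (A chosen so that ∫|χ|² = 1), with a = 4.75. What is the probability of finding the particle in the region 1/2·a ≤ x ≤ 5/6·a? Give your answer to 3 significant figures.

P = ∫_{1/2·a}^{5/6·a} |χ(x)|² dx.
Since A² = 1/(a/2), this is the region integral divided by the full normalization integral.
Let u = x/a; then A² and the length scale cancel, so P = ∫_{1/2}^{5/6} sin(2·π·u)^2 du ÷ ∫_{0}^{1} sin(2·π·u)^2 du.
With ∫ sin(2·π·u)^2 du = u/2 - sin(4·π·u)/(8·π) + C, the region integral is √(3)/(16·π) + 1/6 and the full one is 1/2.
This works out to P = (√(3)/8 + π/3)/π.

P ≈ 0.402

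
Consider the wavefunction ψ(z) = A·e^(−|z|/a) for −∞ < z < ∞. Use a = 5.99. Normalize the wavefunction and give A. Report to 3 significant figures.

A ≈ 0.409

Require ∫ |ψ|² dz = 1 over the whole domain.
Carrying out the integral gives A² · a.
Setting this equal to 1 gives A² = 1/(a).
Substituting a = 5.99 gives A² = 0.1669, so A = 0.4086.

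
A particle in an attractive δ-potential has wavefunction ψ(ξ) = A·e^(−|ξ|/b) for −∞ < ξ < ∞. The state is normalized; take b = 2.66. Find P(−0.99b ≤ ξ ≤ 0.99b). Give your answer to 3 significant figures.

P ≈ 0.862

|ψ|² is the probability density, so P = ∫_{−0.99b}^{0.99b} |ψ|² dξ.
Since A² = 1/(b), this is the region integral divided by the full normalization integral.
Both integrals are even about ξ = 0, so only the ξ ≥ 0 halves are needed (the factors of 2 cancel). Substituting u = ξ/b, A² and the length scale cancel in the ratio: P = ∫_{0}^{0.99} e^(-2·u) du / ∫_{0}^{∞} e^(-2·u) du.
Using ∫ e^(-2·u) du = -e^(-2·u)/2, the numerator is 1/2 - e^(-99/50)/2 and the denominator is 1/2.
This works out to P = 0.8619.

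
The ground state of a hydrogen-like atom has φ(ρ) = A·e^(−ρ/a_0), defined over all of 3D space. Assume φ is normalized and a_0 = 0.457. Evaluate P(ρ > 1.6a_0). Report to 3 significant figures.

P ≈ 0.380

With dV = 4πρ²dρ, the probability is ∫|φ|² dV over ρ > 1.6a_0.
A² is fixed by ∫₀^∞ 4πρ²|φ|² dρ = 1, i.e. A² = (π·a_0^3)^(−1).
Let u = ρ/a_0; then A², 4π and the length scale all cancel, so P = ∫_{1.6}^{∞} u^2·e^(-2·u) du ÷ ∫_{0}^{∞} u^2·e^(-2·u) du.
An antiderivative of u^2·e^(-2·u) is -(2·u^2 + 2·u + 1)·e^(-2·u)/4; evaluating from 1.6 to ∞ gives 233·e^(-16/5)/100, while the full integral is 1/4.
The region integral divided by the full integral gives P = 0.3799.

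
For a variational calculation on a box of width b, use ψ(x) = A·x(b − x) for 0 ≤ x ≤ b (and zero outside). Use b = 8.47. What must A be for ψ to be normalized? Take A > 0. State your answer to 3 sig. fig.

A ≈ 0.0262

Require ∫ |ψ|² dx = 1 over the whole domain.
Expanding the polynomial and integrating term by term, carrying out the integral gives A² · b^5/30.
So A² = (b^5/30)^(−1).
With b = 8.47: A² = 0.0006882 and A = 0.02623.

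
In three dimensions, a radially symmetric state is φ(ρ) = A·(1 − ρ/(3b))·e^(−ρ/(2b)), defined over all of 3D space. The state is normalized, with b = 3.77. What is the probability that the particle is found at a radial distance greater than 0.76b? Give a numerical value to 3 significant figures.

P ≈ 0.916

P = ∫ |φ|² 4πρ² dρ over ρ > 0.76b.
The full normalization integral is A²·[8·π·b^3/3] = 1, fixing A².
In terms of u = ρ/b (A², 4π and the length scale all cancel between numerator and denominator), P = [∫_{0.76}^{∞} u^2·(1 - u/3)^2·e^(-u) du] / [∫_{0}^{∞} u^2·(1 - u/3)^2·e^(-u) du].
Using ∫ u^2·(1 - u/3)^2·e^(-u) du = (-u^4 + 2·u^3 - 3·u^2 - 6·u - 6)·e^(-u)/9, the numerator is ≈ 0.61048 and the denominator is 2/3.
The region integral divided by the full integral gives P = 0.9157.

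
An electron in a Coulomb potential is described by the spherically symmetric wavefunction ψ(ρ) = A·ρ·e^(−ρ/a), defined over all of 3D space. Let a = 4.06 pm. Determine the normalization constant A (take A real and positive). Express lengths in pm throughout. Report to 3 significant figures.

Require ∫ |ψ|² 4πρ² dρ = 1 over the whole domain.
In 3D with spherical symmetry the volume element is 4πρ² dρ.
Recall ∫₀^∞ ρ^m e^(−ρ/β) dρ = m!·β^(m+1), ∫|ψ|² 4πρ² dρ = A²·(3·π·a^5).
With a = 4.06: A² = 0.00009618 and A = 0.009807.

A ≈ 0.00981 pm^(-5/2)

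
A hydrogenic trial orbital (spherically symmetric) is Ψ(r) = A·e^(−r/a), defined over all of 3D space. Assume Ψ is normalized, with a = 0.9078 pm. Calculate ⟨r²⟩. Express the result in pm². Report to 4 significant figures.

⟨r²⟩ = ∫ r^2 |Ψ|² 4πr² dr over the full domain.
Using ∫₀^∞ rⁿ e^(−αr) dr = n!/αⁿ⁺¹, since the A² factors cancel between numerator and denominator, ⟨r²⟩ = 3·a^2.
Putting a = 0.9078 gives 2.4723.

⟨r^2⟩ ≈ 2.472 pm^2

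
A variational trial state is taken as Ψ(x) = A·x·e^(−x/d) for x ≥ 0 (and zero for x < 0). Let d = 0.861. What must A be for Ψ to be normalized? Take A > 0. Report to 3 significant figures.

The normalization condition is ∫|Ψ|² dx = 1 from 0 to ∞.
∫|Ψ|² dx = A²·(d^3/4).
Substituting d = 0.861 gives A² = 6.267, so A = 2.503.

A ≈ 2.50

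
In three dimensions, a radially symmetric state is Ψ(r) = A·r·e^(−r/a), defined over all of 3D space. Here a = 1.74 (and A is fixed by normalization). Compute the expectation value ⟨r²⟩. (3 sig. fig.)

The expectation value is the |Ψ|²-weighted average of r^2: ∫ r^2|Ψ|² 4πr² dr.
Evaluating both integrals, ⟨r²⟩ = 15·a^2/2.
With a = 1.74, ⟨r^2⟩ = 22.71.

⟨r^2⟩ ≈ 22.7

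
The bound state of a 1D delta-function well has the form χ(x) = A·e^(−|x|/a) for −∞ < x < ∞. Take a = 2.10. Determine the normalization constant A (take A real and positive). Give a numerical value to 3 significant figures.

The normalization condition is ∫|χ|² dx = 1 from −∞ to ∞.
∫|χ|² dx = A²·(a).
So A² = (a)^(−1).
With a = 2.10: A² = 0.4762 and A = 0.6901.

A ≈ 0.690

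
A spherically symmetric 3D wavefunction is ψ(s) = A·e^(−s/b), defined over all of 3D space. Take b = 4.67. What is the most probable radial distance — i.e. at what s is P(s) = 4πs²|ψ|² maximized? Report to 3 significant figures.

The maximum of P(s) = 4πs²|ψ|² occurs where its derivative vanishes.
Solving yields s = b.
With b = 4.67, the most probable radial distance is 4.670.

s ≈ 4.67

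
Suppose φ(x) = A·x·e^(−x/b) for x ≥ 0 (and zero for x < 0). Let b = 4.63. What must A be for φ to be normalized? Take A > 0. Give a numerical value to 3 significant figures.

The normalization condition is ∫|φ|² dx = 1 from 0 to ∞.
The integral (without the A² prefactor) comes out to b^3/4.
Setting this equal to 1 gives A² = 1/(b^3/4).
Plugging in b = 4.63 yields A = 0.2008.

A ≈ 0.201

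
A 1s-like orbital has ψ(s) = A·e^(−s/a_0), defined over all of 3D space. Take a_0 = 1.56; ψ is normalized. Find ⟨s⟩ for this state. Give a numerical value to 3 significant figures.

⟨s⟩ = ∫ s |ψ|² 4πs² ds over the full domain.
Using ∫₀^∞ sⁿ e^(−αs) ds = n!/αⁿ⁺¹, since the A² factors cancel between numerator and denominator, ⟨s⟩ = 3·a_0/2.
With a_0 = 1.56, ⟨s⟩ = 2.340.

⟨s⟩ ≈ 2.34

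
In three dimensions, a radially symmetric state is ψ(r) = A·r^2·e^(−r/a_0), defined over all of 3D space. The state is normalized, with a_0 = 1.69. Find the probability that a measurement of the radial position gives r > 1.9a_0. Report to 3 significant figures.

P = ∫ |ψ|² 4πr² dr over r > 1.9a_0.
Normalization gives A² = 1/(45·π·a_0^7/2).
In terms of u = r/a_0 (A², 4π and the length scale all cancel between numerator and denominator), P = [∫_{1.9}^{∞} u^6·e^(-2·u) du] / [∫_{0}^{∞} u^6·e^(-2·u) du].
Using ∫ u^6·e^(-2·u) du = -(4·u^6 + 12·u^5 + 30·u^4 + 60·u^3 + 90·u^2 + 90·u + 45)·e^(-2·u)/8, the numerator is ≈ 5.1137 and the denominator is 45/8.
This evaluates to P = 0.9091.

P ≈ 0.909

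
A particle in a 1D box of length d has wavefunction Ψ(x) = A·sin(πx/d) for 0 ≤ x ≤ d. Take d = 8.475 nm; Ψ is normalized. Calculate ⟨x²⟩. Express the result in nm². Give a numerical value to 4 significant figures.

⟨x^2⟩ ≈ 20.30 nm^2

By definition ⟨x²⟩ = ∫ x^2 |Ψ(x)|² dx.
Since the A² factors cancel between numerator and denominator, ⟨x²⟩ = -d^2/(2·π^2) + d^2/3.
Putting d = 8.475 gives 20.303.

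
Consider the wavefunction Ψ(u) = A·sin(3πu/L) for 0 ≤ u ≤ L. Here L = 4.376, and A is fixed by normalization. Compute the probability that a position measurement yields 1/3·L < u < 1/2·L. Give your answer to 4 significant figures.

|Ψ|² is the probability density, so P = ∫_{1/3·L}^{1/2·L} |Ψ|² du.
With A² fixed by ∫|Ψ|² = 1, i.e. A² = (L/2)^(−1), substitute and integrate.
In terms of t = u/L (A² and the length scale cancel between numerator and denominator), P = [∫_{1/3}^{1/2} sin(3·π·t)^2 dt] / [∫_{0}^{1} sin(3·π·t)^2 dt].
An antiderivative of sin(3·π·t)^2 is t/2 - sin(6·π·t)/(12·π); evaluating from 1/3 to 1/2 gives 1/12, while the full integral is 1/2.
The result is P = 1/6.

P ≈ 0.1667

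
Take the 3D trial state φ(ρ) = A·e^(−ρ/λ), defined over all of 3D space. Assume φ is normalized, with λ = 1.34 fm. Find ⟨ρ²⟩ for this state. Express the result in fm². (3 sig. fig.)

The expectation value is the |φ|²-weighted average of ρ^2: ∫ ρ^2|φ|² 4πρ² dρ.
Using ∫₀^∞ ρⁿ e^(−αρ) dρ = n!/αⁿ⁺¹, evaluating both integrals, ⟨ρ²⟩ = 3·λ^2.
With λ = 1.34, ⟨ρ^2⟩ = 5.387.

⟨ρ^2⟩ ≈ 5.39 fm^2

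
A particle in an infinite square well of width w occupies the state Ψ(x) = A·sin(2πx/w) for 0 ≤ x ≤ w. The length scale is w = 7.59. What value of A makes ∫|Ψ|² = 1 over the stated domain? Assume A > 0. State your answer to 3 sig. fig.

We need A² ∫|f|² dx = 1, taking the integral from 0 to w.
The integral (without the A² prefactor) comes out to w/2.
Setting this equal to 1 gives A² = 1/(w/2).
With w = 7.59: A² = 0.2635 and A = 0.5133.

A ≈ 0.513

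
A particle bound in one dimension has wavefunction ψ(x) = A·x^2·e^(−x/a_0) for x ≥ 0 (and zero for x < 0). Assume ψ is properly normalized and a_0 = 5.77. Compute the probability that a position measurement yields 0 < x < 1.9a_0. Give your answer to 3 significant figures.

|ψ|² is the probability density, so P = ∫_{0}^{1.9a_0} |ψ|² dx.
Since A² = 1/(3·a_0^5/4), this is the region integral divided by the full normalization integral.
In terms of u = x/a_0 (A² and the length scale cancel between numerator and denominator), P = [∫_{0}^{1.9} u^4·e^(-2·u) du] / [∫_{0}^{∞} u^4·e^(-2·u) du].
With ∫ u^4·e^(-2·u) du = -(u^4/2 + u^3 + 3·u^2/2 + 3·u/2 + 3/4)·e^(-2·u) + C, the region integral is ≈ 0.24912 and the full one is 3/4.
Taking the ratio, P = 0.3322.

P ≈ 0.332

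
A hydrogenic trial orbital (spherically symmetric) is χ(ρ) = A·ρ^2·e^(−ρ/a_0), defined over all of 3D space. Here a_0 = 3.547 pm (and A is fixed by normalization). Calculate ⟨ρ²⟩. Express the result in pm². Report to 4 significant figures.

The expectation value is the |χ|²-weighted average of ρ^2: ∫ ρ^2|χ|² 4πρ² dρ.
Evaluating both integrals, ⟨ρ²⟩ = 14·a_0^2.
With a_0 = 3.547, ⟨ρ^2⟩ = 176.14.

⟨ρ^2⟩ ≈ 176.1 pm^2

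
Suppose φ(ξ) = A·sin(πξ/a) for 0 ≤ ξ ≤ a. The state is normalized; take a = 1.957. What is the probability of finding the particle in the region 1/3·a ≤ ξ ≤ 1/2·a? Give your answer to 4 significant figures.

P ≈ 0.3045

The probability is P = ∫ |φ|² dξ over [1/3·a, 1/2·a].
The normalization integral ∫|φ|²dξ over the whole domain equals a/2·A², and A² cancels in the ratio.
In terms of u = ξ/a (A² and the length scale cancel between numerator and denominator), P = [∫_{1/3}^{1/2} sin(π·u)^2 du] / [∫_{0}^{1} sin(π·u)^2 du].
An antiderivative of sin(π·u)^2 is u/2 - sin(2·π·u)/(4·π); evaluating from 1/3 to 1/2 gives √(3)/(8·π) + 1/12, while the full integral is 1/2.
The result is P = (√(3)/4 + π/6)/π.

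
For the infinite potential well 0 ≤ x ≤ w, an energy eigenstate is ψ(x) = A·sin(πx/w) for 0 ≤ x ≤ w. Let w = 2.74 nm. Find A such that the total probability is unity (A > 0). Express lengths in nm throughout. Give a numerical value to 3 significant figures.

The normalization condition is ∫|ψ|² dx = 1 from 0 to w.
Carrying out the integral gives A² · w/2.
So A² = (w/2)^(−1).
With w = 2.74: A² = 0.7299 and A = 0.8544.

A ≈ 0.854 nm^(-1/2)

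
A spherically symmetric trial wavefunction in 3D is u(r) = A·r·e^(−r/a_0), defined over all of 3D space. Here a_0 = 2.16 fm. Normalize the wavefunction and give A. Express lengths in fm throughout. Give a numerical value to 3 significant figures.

A ≈ 0.0475 fm^(-5/2)

We need A² ∫|f|² 4πr² dr = 1, taking the integral from 0 to ∞.
(Spherical symmetry: dV = 4πr² dr.)
Using ∫₀^∞ rⁿ e^(−αr) dr = n!/αⁿ⁺¹, with u = A·r·e^(−r/a_0), the integral evaluates to A²·[3·π·a_0^5].
Setting this equal to 1 gives A² = 1/(3·π·a_0^5).
Substituting a_0 = 2.16 gives A² = 0.002257, so A = 0.04750.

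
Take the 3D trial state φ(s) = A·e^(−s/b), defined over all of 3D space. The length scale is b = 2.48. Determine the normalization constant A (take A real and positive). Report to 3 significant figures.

A ≈ 0.144

The normalization condition is ∫|φ|² 4πs² ds = 1 from 0 to ∞.
In 3D with spherical symmetry the volume element is 4πs² ds.
The integral (without the A² prefactor) comes out to π·b^3.
With b = 2.48: A² = 0.02087 and A = 0.1445.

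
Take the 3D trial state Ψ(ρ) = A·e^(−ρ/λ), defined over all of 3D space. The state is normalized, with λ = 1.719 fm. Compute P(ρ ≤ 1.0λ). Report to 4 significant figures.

P ≈ 0.3233

P = ∫ |Ψ|² 4πρ² dρ over ρ ≤ 1.0λ.
Normalization gives A² = 1/(π·λ^3).
Substituting u = ρ/λ, A², 4π and the length scale all cancel in the ratio: P = ∫_{0}^{1.0} u^2·e^(-2·u) du / ∫_{0}^{∞} u^2·e^(-2·u) du.
With ∫ u^2·e^(-2·u) du = -(2·u^2 + 2·u + 1)·e^(-2·u)/4 + C, the region integral is 1/4 - 5·e^(-2)/4 and the full one is 1/4.
This evaluates to P = 0.32332.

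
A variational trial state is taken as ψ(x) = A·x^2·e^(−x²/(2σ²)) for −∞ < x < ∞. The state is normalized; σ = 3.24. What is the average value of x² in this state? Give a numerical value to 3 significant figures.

⟨x^2⟩ ≈ 26.2

⟨x²⟩ = ∫ x^2 |ψ|² dx over the full domain.
Differentiating ∫e^(−αx²) dx = √(π/α) under α to get the higher moments, since the A² factors cancel between numerator and denominator, ⟨x²⟩ = 5·σ^2/2.
Putting σ = 3.24 gives 26.24.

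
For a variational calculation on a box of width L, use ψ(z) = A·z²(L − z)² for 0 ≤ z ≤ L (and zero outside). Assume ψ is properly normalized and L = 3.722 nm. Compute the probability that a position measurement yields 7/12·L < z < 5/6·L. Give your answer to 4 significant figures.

|ψ|² is the probability density, so P = ∫_{7/12·L}^{5/6·L} |ψ|² dz.
With A² fixed by ∫|ψ|² = 1, i.e. A² = (L^9/630)^(−1), substitute and integrate.
Let u = z/L; then A² and the length scale cancel, so P = ∫_{7/12}^{5/6} u^4·(1 - u)^4 du ÷ ∫_{0}^{1} u^4·(1 - u)^4 du.
Using ∫ u^4·(1 - u)^4 du = u^5·(70·u^4 - 315·u^3 + 540·u^2 - 420·u + 126)/630, the numerator is ≈ 0.000465682 and the denominator is 1/630.
Evaluating gives P = 0.29338.

P ≈ 0.2934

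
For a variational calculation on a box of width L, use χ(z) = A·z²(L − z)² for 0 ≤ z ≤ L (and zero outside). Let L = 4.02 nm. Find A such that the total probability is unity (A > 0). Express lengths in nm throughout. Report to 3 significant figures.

Require ∫ |χ|² dz = 1 over the whole domain.
Expanding the polynomial and integrating term by term, with χ = A·z²(L − z)², the integral evaluates to A²·[L^9/630].
With L = 4.02: A² = 0.002298 and A = 0.04794.

A ≈ 0.0479 nm^(-9/2)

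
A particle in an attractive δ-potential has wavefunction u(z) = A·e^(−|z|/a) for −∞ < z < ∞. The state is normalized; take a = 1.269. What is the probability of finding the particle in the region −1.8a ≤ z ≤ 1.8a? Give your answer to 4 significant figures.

The probability is P = ∫ |u|² dz over [−1.8a, 1.8a].
Since A² = 1/(a), this is the region integral divided by the full normalization integral.
By symmetry take twice the z ≥ 0 contribution in numerator and denominator; the 2's cancel. In terms of t = z/a (A² and the length scale cancel between numerator and denominator), P = [∫_{0}^{1.8} e^(-2·t) dt] / [∫_{0}^{∞} e^(-2·t) dt].
With ∫ e^(-2·t) dt = -e^(-2·t)/2 + C, the region integral is 1/2 - e^(-18/5)/2 and the full one is 1/2.
The result is P = 0.97268.

P ≈ 0.9727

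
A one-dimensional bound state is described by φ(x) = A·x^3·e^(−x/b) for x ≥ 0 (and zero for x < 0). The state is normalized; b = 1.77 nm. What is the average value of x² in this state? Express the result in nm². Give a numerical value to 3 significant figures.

⟨x^2⟩ ≈ 43.9 nm^2

By definition ⟨x²⟩ = ∫ x^2 |φ(x)|² dx.
The ratio of the moment integral to the normalization integral gives ⟨x²⟩ = 14·b^2.
Putting b = 1.77 gives 43.86.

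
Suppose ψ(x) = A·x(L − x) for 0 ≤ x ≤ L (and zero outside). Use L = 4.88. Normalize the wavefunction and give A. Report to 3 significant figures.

A ≈ 0.104

Normalization requires ∫|ψ|² dx = 1, integrated from 0 to L.
Expanding the polynomial and integrating term by term, ∫|ψ|² dx = A²·(L^5/30).
Plugging in L = 4.88 yields A = 0.1041.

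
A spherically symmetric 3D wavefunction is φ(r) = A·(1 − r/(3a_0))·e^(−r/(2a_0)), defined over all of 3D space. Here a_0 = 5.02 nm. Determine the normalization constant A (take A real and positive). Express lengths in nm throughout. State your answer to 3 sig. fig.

We need A² ∫|f|² 4πr² dr = 1, taking the integral from 0 to ∞.
(Spherical symmetry: dV = 4πr² dr.)
∫|φ|² 4πr² dr = A²·(8·π·a_0^3/3).
So A² = (8·π·a_0^3/3)^(−1).
With a_0 = 5.02: A² = 0.0009436 and A = 0.03072.

A ≈ 0.0307 nm^(-3/2)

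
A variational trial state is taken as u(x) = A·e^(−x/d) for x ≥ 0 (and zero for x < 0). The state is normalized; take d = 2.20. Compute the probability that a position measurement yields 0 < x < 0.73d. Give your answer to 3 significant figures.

P ≈ 0.768

P = ∫_{0}^{0.73d} |u(x)|² dx.
The normalization integral ∫|u|²dx over the whole domain equals d/2·A², and A² cancels in the ratio.
In terms of t = x/d (A² and the length scale cancel between numerator and denominator), P = [∫_{0}^{0.73} e^(-2·t) dt] / [∫_{0}^{∞} e^(-2·t) dt].
An antiderivative of e^(-2·t) is -e^(-2·t)/2; evaluating from 0 to 0.73 gives 1/2 - e^(-73/50)/2, while the full integral is 1/2.
The result is P = 0.7678.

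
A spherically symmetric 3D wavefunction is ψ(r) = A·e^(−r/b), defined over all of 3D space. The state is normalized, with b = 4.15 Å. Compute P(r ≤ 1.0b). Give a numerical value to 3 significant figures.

P = ∫ |ψ|² 4πr² dr over r ≤ 1.0b.
The full normalization integral is A²·[π·b^3] = 1, fixing A².
Let u = r/b; then A², 4π and the length scale all cancel, so P = ∫_{0}^{1.0} u^2·e^(-2·u) du ÷ ∫_{0}^{∞} u^2·e^(-2·u) du.
An antiderivative of u^2·e^(-2·u) is -(2·u^2 + 2·u + 1)·e^(-2·u)/4; evaluating from 0 to 1.0 gives 1/4 - 5·e^(-2)/4, while the full integral is 1/4.
The region integral divided by the full integral gives P = 0.3233.

P ≈ 0.323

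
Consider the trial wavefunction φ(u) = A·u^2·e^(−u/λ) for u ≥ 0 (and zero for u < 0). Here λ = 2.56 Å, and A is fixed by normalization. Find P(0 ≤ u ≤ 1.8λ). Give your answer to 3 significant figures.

P ≈ 0.294

The probability is P = ∫ |φ|² du over [0, 1.8λ].
The normalization integral ∫|φ|²du over the whole domain equals 3·λ^5/4·A², and A² cancels in the ratio.
In terms of t = u/λ (A² and the length scale cancel between numerator and denominator), P = [∫_{0}^{1.8} t^4·e^(-2·t) dt] / [∫_{0}^{∞} t^4·e^(-2·t) dt].
Using ∫ t^4·e^(-2·t) dt = -(t^4/2 + t^3 + 3·t^2/2 + 3·t/2 + 3/4)·e^(-2·t), the numerator is ≈ 0.22017 and the denominator is 3/4.
This works out to P = 0.2936.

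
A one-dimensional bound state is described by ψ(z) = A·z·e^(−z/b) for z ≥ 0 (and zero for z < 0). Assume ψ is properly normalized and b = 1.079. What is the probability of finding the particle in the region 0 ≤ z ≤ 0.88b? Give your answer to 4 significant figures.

|ψ|² is the probability density, so P = ∫_{0}^{0.88b} |ψ|² dz.
Since A² = 1/(b^3/4), this is the region integral divided by the full normalization integral.
Let u = z/b; then A² and the length scale cancel, so P = ∫_{0}^{0.88} u^2·e^(-2·u) du ÷ ∫_{0}^{∞} u^2·e^(-2·u) du.
With ∫ u^2·e^(-2·u) du = -(2·u^2 + 2·u + 1)·e^(-2·u)/4 + C, the region integral is 1/4 - 2693·e^(-44/25)/2500 and the full one is 1/4.
The result is P = 0.25869.

P ≈ 0.2587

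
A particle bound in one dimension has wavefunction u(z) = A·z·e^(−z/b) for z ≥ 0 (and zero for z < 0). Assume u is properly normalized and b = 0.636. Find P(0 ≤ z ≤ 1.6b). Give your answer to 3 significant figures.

P = ∫_{0}^{1.6b} |u(z)|² dz.
With A² fixed by ∫|u|² = 1, i.e. A² = (b^3/4)^(−1), substitute and integrate.
Substituting t = z/b, A² and the length scale cancel in the ratio: P = ∫_{0}^{1.6} t^2·e^(-2·t) dt / ∫_{0}^{∞} t^2·e^(-2·t) dt.
With ∫ t^2·e^(-2·t) dt = -(2·t^2 + 2·t + 1)·e^(-2·t)/4 + C, the region integral is 1/4 - 233·e^(-16/5)/100 and the full one is 1/4.
The result is P = 0.6201.

P ≈ 0.620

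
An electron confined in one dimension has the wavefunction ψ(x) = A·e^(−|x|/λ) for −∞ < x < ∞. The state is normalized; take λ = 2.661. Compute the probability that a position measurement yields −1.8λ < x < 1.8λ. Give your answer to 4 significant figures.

The probability is P = ∫ |ψ|² dx over [−1.8λ, 1.8λ].
With A² fixed by ∫|ψ|² = 1, i.e. A² = (λ)^(−1), substitute and integrate.
By symmetry take twice the x ≥ 0 contribution in numerator and denominator; the 2's cancel. Let u = x/λ; then A² and the length scale cancel, so P = ∫_{0}^{1.8} e^(-2·u) du ÷ ∫_{0}^{∞} e^(-2·u) du.
With ∫ e^(-2·u) du = -e^(-2·u)/2 + C, the region integral is 1/2 - e^(-18/5)/2 and the full one is 1/2.
Taking the ratio, P = 0.97268.

P ≈ 0.9727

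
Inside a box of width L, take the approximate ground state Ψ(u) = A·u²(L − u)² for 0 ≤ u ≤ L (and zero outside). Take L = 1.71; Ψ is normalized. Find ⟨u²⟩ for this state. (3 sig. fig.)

⟨u^2⟩ ≈ 0.797

By definition ⟨u²⟩ = ∫ u^2 |Ψ(u)|² du.
The ratio of the moment integral to the normalization integral gives ⟨u²⟩ = 3·L^2/11.
With L = 1.71, ⟨u^2⟩ = 0.7975.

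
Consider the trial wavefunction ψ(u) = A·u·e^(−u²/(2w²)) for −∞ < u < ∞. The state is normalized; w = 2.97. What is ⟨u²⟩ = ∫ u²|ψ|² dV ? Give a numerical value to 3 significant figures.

⟨u^2⟩ ≈ 13.2

The expectation value is the |ψ|²-weighted average of u^2: ∫ u^2|ψ|² du.
Using the Gaussian integral ∫_{−∞}^{∞} e^(−αu²) du = √(π/α), the ratio of the moment integral to the normalization integral gives ⟨u²⟩ = 3·w^2/2.
With w = 2.97, ⟨u^2⟩ = 13.23.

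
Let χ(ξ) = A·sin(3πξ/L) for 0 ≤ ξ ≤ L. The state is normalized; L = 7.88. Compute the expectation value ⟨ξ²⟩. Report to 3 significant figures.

⟨ξ^2⟩ ≈ 20.3

⟨ξ²⟩ = ∫ ξ^2 |χ|² dξ over the full domain.
Evaluating both integrals, ⟨ξ²⟩ = -L^2/(18·π^2) + L^2/3.
With L = 7.88, ⟨ξ^2⟩ = 20.35.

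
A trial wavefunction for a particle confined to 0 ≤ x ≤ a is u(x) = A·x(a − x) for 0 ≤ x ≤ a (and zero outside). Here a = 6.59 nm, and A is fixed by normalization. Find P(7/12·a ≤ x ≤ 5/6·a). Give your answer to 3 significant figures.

P ≈ 0.311

P = ∫_{7/12·a}^{5/6·a} |u(x)|² dx.
With A² fixed by ∫|u|² = 1, i.e. A² = (a^5/30)^(−1), substitute and integrate.
Substituting t = x/a, A² and the length scale cancel in the ratio: P = ∫_{7/12}^{5/6} t^2·(1 - t)^2 dt / ∫_{0}^{1} t^2·(1 - t)^2 dt.
Using ∫ t^2·(1 - t)^2 dt = t^3·(6·t^2 - 15·t + 10)/30, the numerator is ≈ 0.010371 and the denominator is 1/30.
The result is P = 0.3111.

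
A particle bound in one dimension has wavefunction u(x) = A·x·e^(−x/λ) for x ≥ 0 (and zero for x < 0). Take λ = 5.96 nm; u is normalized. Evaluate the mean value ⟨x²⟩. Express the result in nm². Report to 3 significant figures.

⟨x²⟩ = ∫ x^2 |u|² dx over the full domain.
Evaluating both integrals, ⟨x²⟩ = 3·λ^2.
Putting λ = 5.96 gives 106.6.

⟨x^2⟩ ≈ 107 nm^2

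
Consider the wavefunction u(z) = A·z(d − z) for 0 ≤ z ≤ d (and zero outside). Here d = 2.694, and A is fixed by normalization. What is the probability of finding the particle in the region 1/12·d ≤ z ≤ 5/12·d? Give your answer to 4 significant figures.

The probability is P = ∫ |u|² dz over [1/12·d, 5/12·d].
The normalization integral ∫|u|²dz over the whole domain equals d^5/30·A², and A² cancels in the ratio.
Let t = z/d; then A² and the length scale cancel, so P = ∫_{1/12}^{5/12} t^2·(1 - t)^2 dt ÷ ∫_{0}^{1} t^2·(1 - t)^2 dt.
With ∫ t^2·(1 - t)^2 dt = t^3·(6·t^2 - 15·t + 10)/30 + C, the region integral is ≈ 0.0113844 and the full one is 1/30.
The result is P = 0.34153.

P ≈ 0.3415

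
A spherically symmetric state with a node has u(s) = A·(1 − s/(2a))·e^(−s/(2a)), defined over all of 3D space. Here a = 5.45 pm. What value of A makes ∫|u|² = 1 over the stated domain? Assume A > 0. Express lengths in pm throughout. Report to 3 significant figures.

The normalization condition is ∫|u|² 4πs² ds = 1 from 0 to ∞.
(Spherical symmetry: dV = 4πs² ds.)
Recall ∫₀^∞ s^m e^(−s/β) ds = m!·β^(m+1), with u = A·(1 − s/(2a))·e^(−s/(2a)), the integral evaluates to A²·[8·π·a^3].
Hence A² = 1/[8·π·a^3].
With a = 5.45: A² = 0.0002458 and A = 0.01568.

A ≈ 0.0157 pm^(-3/2)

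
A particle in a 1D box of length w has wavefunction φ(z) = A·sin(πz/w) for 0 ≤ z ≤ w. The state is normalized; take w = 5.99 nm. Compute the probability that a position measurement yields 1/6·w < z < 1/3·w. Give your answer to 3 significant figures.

P ≈ 0.167

|φ|² is the probability density, so P = ∫_{1/6·w}^{1/3·w} |φ|² dz.
Since A² = 1/(w/2), this is the region integral divided by the full normalization integral.
Let u = z/w; then A² and the length scale cancel, so P = ∫_{1/6}^{1/3} sin(π·u)^2 du ÷ ∫_{0}^{1} sin(π·u)^2 du.
With ∫ sin(π·u)^2 du = u/2 - sin(2·π·u)/(4·π) + C, the region integral is 1/12 and the full one is 1/2.
Evaluating gives P = 1/6.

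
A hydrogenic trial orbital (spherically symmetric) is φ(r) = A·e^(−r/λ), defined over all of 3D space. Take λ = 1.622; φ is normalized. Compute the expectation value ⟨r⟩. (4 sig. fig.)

⟨r⟩ = ∫ r |φ|² 4πr² dr over the full domain.
The ratio of the moment integral to the normalization integral gives ⟨r⟩ = 3·λ/2.
With λ = 1.622, ⟨r⟩ = 2.4330.

⟨r⟩ ≈ 2.433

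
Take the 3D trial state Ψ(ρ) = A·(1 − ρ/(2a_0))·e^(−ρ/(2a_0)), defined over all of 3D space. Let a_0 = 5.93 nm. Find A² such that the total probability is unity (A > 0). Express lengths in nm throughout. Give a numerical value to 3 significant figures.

A^2 ≈ 0.000191 nm^(-3)

Require ∫ |Ψ|² 4πρ² dρ = 1 over the whole domain.
The angular integral contributes 4π, leaving ∫₀^∞ ρ²|Ψ|² dρ.
With ∫₀^∞ ρ^4 e^(−αρ) dρ = 4!/α^5, with Ψ = A·(1 − ρ/(2a_0))·e^(−ρ/(2a_0)), the integral evaluates to A²·[8·π·a_0^3].
So A² = (8·π·a_0^3)^(−1).
With a_0 = 5.93: A² = 0.0001908 and A = 0.01381.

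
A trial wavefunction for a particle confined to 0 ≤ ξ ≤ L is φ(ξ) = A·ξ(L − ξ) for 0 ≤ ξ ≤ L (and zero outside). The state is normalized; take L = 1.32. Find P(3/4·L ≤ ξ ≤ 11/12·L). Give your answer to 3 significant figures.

|φ|² is the probability density, so P = ∫_{3/4·L}^{11/12·L} |φ|² dξ.
The normalization integral ∫|φ|²dξ over the whole domain equals L^5/30·A², and A² cancels in the ratio.
Let u = ξ/L; then A² and the length scale cancel, so P = ∫_{3/4}^{11/12} u^2·(1 - u)^2 du ÷ ∫_{0}^{1} u^2·(1 - u)^2 du.
An antiderivative of u^2·(1 - u)^2 is u^3·(6·u^2 - 15·u + 10)/30; evaluating from 3/4 to 11/12 gives ≈ 0.0032809, while the full integral is 1/30.
This works out to P = 0.09843.

P ≈ 0.0984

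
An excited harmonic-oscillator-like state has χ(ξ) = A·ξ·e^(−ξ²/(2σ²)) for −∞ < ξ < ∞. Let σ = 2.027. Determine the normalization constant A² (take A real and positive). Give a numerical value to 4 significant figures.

A^2 ≈ 0.1355

Normalization requires ∫|χ|² dξ = 1, integrated from −∞ to ∞.
With χ = A·ξ·e^(−ξ²/(2σ²)), the integral evaluates to A²·[√(π)·σ^3/2].
Plugging in σ = 2.027 yields A = 0.36808.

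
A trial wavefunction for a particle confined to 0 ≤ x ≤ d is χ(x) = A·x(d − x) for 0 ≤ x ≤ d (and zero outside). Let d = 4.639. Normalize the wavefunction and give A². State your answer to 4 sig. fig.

A^2 ≈ 0.01396

The normalization condition is ∫|χ|² dx = 1 from 0 to d.
Expanding the polynomial and integrating term by term, with χ = A·x(d − x), the integral evaluates to A²·[d^5/30].
So A² = (d^5/30)^(−1).
With d = 4.639: A² = 0.013964 and A = 0.11817.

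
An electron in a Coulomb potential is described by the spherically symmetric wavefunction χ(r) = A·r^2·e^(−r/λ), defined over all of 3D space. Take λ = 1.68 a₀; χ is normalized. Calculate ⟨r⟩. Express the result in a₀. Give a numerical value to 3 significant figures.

⟨r⟩ ≈ 5.88 a₀

The expectation value is the |χ|²-weighted average of r: ∫ r|χ|² 4πr² dr.
With ∫₀^∞ r^7 e^(−αr) dr = 7!/α^8, the ratio of the moment integral to the normalization integral gives ⟨r⟩ = 7·λ/2.
With λ = 1.68, ⟨r⟩ = 5.880.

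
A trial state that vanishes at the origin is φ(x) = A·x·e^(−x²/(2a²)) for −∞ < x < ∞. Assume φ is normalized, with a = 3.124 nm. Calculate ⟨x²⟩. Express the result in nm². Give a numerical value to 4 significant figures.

⟨x^2⟩ ≈ 14.64 nm^2

The expectation value is the |φ|²-weighted average of x^2: ∫ x^2|φ|² dx.
With ∫_{−∞}^{∞} x^(2m) e^(−αx²) dx = (2m−1)!!·√π / (2^m α^(m+1/2)), the ratio of the moment integral to the normalization integral gives ⟨x²⟩ = 3·a^2/2.
Putting a = 3.124 gives 14.639.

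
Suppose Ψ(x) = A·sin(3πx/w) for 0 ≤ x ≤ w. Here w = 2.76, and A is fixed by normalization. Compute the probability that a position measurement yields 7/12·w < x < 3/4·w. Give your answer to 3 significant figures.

P ≈ 0.0606

The probability is P = ∫ |Ψ|² dx over [7/12·w, 3/4·w].
Since A² = 1/(w/2), this is the region integral divided by the full normalization integral.
In terms of u = x/w (A² and the length scale cancel between numerator and denominator), P = [∫_{7/12}^{3/4} sin(3·π·u)^2 du] / [∫_{0}^{1} sin(3·π·u)^2 du].
Using ∫ sin(3·π·u)^2 du = u/2 - sin(6·π·u)/(12·π), the numerator is 1/12 - 1/(6·π) and the denominator is 1/2.
The result is P = (-2 + π)/(6·π).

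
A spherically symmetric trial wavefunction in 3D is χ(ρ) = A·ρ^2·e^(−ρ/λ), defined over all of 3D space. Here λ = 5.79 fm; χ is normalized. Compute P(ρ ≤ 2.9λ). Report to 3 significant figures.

P ≈ 0.362

P = ∫ |χ|² 4πρ² dρ over ρ ≤ 2.9λ.
Normalization gives A² = 1/(45·π·λ^7/2).
In terms of u = ρ/λ (A², 4π and the length scale all cancel between numerator and denominator), P = [∫_{0}^{2.9} u^6·e^(-2·u) du] / [∫_{0}^{∞} u^6·e^(-2·u) du].
Using ∫ u^6·e^(-2·u) du = -(4·u^6 + 12·u^5 + 30·u^4 + 60·u^3 + 90·u^2 + 90·u + 45)·e^(-2·u)/8, the numerator is ≈ 2.0340 and the denominator is 45/8.
Taking the ratio yields P = 0.3616.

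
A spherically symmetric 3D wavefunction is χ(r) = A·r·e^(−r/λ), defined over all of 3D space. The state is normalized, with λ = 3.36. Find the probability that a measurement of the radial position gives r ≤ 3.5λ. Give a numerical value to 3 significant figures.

With dV = 4πr²dr, the probability is ∫|χ|² dV over r ≤ 3.5λ.
A² is fixed by ∫₀^∞ 4πr²|χ|² dr = 1, i.e. A² = (3·π·λ^5)^(−1).
In terms of u = r/λ (A², 4π and the length scale all cancel between numerator and denominator), P = [∫_{0}^{3.5} u^4·e^(-2·u) du] / [∫_{0}^{∞} u^4·e^(-2·u) du].
An antiderivative of u^4·e^(-2·u) is -(u^4/2 + u^3 + 3·u^2/2 + 3·u/2 + 3/4)·e^(-2·u); evaluating from 0 to 3.5 gives 3/4 - 4553·e^(-7)/32, while the full integral is 3/4.
Taking the ratio yields P = 0.8270.

P ≈ 0.827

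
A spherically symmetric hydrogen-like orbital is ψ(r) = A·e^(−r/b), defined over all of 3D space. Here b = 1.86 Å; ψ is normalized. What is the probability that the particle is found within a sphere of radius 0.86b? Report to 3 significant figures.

P ≈ 0.248

P = ∫ |ψ|² 4πr² dr over r ≤ 0.86b.
Normalization gives A² = 1/(π·b^3).
In terms of u = r/b (A², 4π and the length scale all cancel between numerator and denominator), P = [∫_{0}^{0.86} u^2·e^(-2·u) du] / [∫_{0}^{∞} u^2·e^(-2·u) du].
An antiderivative of u^2·e^(-2·u) is -(2·u^2 + 2·u + 1)·e^(-2·u)/4; evaluating from 0 to 0.86 gives 1/4 - 5249·e^(-43/25)/5000, while the full integral is 1/4.
The region integral divided by the full integral gives P = 0.2481.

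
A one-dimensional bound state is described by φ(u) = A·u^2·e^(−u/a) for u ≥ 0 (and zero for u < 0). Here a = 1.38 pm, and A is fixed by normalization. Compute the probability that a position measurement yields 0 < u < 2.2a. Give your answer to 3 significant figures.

|φ|² is the probability density, so P = ∫_{0}^{2.2a} |φ|² du.
Since A² = 1/(3·a^5/4), this is the region integral divided by the full normalization integral.
In terms of t = u/a (A² and the length scale cancel between numerator and denominator), P = [∫_{0}^{2.2} t^4·e^(-2·t) dt] / [∫_{0}^{∞} t^4·e^(-2·t) dt].
Using ∫ t^4·e^(-2·t) dt = -(t^4/2 + t^3 + 3·t^2/2 + 3·t/2 + 3/4)·e^(-2·t), the numerator is ≈ 0.33661 and the denominator is 3/4.
Taking the ratio, P = 0.4488.

P ≈ 0.449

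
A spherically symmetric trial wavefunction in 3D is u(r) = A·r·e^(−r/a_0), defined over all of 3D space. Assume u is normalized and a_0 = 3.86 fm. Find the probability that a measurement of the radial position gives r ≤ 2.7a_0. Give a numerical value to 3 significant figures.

Integrate the radial probability density 4πr²|u|² over r ≤ 2.7a_0.
A² is fixed by ∫₀^∞ 4πr²|u|² dr = 1, i.e. A² = (3·π·a_0^5)^(−1).
Substituting t = r/a_0, A², 4π and the length scale all cancel in the ratio: P = ∫_{0}^{2.7} t^4·e^(-2·t) dt / ∫_{0}^{∞} t^4·e^(-2·t) dt.
With ∫ t^4·e^(-2·t) dt = -(t^4/2 + t^3 + 3·t^2/2 + 3·t/2 + 3/4)·e^(-2·t) + C, the region integral is ≈ 0.47002 and the full one is 3/4.
Taking the ratio yields P = 0.6267.

P ≈ 0.627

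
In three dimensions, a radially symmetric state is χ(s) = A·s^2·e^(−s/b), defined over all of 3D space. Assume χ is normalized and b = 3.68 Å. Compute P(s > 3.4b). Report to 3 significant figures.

P ≈ 0.480

Integrate the radial probability density 4πs²|χ|² over s > 3.4b.
The full normalization integral is A²·[45·π·b^7/2] = 1, fixing A².
Substituting u = s/b, A², 4π and the length scale all cancel in the ratio: P = ∫_{3.4}^{∞} u^6·e^(-2·u) du / ∫_{0}^{∞} u^6·e^(-2·u) du.
An antiderivative of u^6·e^(-2·u) is -(4·u^6 + 12·u^5 + 30·u^4 + 60·u^3 + 90·u^2 + 90·u + 45)·e^(-2·u)/8; evaluating from 3.4 to ∞ gives ≈ 2.6995, while the full integral is 45/8.
The region integral divided by the full integral gives P = 0.4799.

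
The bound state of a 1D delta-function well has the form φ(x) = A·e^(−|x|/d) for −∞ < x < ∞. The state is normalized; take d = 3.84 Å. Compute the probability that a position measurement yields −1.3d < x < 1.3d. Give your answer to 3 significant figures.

P ≈ 0.926

P = ∫_{−1.3d}^{1.3d} |φ(x)|² dx.
With A² fixed by ∫|φ|² = 1, i.e. A² = (d)^(−1), substitute and integrate.
Both integrals are even about x = 0, so only the x ≥ 0 halves are needed (the factors of 2 cancel). Substituting u = x/d, A² and the length scale cancel in the ratio: P = ∫_{0}^{1.3} e^(-2·u) du / ∫_{0}^{∞} e^(-2·u) du.
Using ∫ e^(-2·u) du = -e^(-2·u)/2, the numerator is 1/2 - e^(-13/5)/2 and the denominator is 1/2.
Taking the ratio, P = 0.9257.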